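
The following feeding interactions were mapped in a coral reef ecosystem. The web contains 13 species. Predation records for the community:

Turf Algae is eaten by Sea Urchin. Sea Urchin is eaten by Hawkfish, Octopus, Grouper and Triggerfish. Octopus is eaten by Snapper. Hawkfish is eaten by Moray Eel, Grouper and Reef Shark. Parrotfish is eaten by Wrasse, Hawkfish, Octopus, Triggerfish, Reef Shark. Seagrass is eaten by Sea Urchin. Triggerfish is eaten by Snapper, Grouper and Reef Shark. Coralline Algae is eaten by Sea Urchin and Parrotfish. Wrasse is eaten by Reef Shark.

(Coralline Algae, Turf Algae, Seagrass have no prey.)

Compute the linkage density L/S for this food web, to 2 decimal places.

There are L = 21 links among S = 13 species.
L/S = 21/13 = 1.6154 ≈ 1.62.

L/S = 1.62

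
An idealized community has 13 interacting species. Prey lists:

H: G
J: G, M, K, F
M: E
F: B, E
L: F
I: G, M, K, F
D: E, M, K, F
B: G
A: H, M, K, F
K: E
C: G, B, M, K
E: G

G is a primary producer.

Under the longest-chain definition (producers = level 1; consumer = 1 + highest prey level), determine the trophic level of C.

Trophic level 4

G is a producer → level 1.
E eats G → level 2.
M eats E → level 3.
C eats M (level 3); other prey at levels: G 1, B 2, K 3 → level 4.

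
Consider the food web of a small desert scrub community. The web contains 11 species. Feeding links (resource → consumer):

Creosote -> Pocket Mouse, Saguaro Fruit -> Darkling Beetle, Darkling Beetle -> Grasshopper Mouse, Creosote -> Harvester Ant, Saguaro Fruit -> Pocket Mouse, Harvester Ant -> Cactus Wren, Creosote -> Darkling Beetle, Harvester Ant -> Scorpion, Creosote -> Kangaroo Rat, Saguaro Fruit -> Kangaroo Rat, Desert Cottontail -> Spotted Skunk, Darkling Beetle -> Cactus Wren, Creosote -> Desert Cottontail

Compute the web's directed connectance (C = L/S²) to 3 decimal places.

C = 0.107

The web has S = 11 species and L = 13 feeding links.
C = L / S² = 13 / 121 = 0.1074 ≈ 0.107.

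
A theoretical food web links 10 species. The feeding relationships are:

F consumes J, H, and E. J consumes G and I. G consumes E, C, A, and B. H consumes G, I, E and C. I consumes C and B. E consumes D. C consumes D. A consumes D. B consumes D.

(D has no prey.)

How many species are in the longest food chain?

One longest chain: D → C → I → J → F.
It has 5 species and 4 links.

5 species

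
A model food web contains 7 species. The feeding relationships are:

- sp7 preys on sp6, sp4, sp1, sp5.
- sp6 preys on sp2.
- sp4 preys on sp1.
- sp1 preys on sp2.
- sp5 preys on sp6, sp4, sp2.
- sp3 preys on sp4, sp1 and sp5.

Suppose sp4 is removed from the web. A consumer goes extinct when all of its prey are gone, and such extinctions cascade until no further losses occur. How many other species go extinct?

Remove sp4.
Every predator of it retains at least one other prey: sp5 still has sp2, sp6; sp3 still has sp1, sp5; sp7 still has sp6, sp1, sp5.
No consumer loses all prey, so no secondary extinctions occur.

0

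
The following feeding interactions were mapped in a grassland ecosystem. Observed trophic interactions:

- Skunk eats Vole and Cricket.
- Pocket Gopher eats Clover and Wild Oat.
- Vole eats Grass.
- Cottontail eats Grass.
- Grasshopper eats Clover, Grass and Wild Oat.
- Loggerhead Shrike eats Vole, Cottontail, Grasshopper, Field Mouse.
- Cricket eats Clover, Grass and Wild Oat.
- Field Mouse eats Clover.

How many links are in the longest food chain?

2 links

One longest chain: Wild Oat → Grasshopper → Loggerhead Shrike.
It has 3 species and 2 links.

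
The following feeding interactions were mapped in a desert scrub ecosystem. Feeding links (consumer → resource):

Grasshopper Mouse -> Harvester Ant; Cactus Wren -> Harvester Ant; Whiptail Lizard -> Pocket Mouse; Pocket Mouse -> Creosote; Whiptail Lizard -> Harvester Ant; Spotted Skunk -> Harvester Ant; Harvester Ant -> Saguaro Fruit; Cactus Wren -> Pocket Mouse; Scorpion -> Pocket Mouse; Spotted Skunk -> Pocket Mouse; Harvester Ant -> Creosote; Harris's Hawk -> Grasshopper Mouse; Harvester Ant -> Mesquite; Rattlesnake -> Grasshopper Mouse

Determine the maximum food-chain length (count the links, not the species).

3 links

One longest chain: Mesquite → Harvester Ant → Grasshopper Mouse → Rattlesnake.
It has 4 species and 3 links.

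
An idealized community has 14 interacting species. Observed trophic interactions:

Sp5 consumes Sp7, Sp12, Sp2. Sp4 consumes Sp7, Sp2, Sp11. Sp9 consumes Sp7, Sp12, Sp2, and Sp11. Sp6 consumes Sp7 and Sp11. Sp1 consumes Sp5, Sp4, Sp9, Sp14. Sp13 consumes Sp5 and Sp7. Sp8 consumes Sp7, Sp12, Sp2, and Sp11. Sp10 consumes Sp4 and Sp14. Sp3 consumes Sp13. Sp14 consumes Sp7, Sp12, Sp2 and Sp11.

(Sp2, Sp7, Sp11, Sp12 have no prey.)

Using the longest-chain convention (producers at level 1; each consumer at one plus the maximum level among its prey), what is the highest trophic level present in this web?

4

Producers (level 1): Sp2, Sp7, Sp11, Sp12.
Sp2 → Sp5 → Sp13 → Sp3 gives Sp3 level 4.
No species has a prey at level 4, so no species reaches level 5.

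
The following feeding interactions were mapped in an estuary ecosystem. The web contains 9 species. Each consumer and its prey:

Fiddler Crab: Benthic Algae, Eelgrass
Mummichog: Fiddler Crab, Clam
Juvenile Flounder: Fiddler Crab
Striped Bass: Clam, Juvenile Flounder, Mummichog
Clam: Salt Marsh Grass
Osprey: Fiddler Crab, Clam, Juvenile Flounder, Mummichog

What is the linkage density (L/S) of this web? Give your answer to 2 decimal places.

There are L = 13 links among S = 9 species.
L/S = 13/9 = 1.4444 ≈ 1.44.

L/S = 1.44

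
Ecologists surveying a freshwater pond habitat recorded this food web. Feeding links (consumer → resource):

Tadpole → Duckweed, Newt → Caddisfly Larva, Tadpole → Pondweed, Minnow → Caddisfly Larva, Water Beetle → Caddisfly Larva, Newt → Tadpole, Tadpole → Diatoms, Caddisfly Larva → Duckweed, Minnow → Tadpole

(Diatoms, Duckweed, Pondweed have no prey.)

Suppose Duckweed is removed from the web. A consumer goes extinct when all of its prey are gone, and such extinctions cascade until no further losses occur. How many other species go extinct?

2

Remove Duckweed.
Round 1: Caddisfly Larva (all prey gone) → extinct.
Round 2: Water Beetle (all prey gone) → extinct.
No further losses. Total secondary extinctions: 2.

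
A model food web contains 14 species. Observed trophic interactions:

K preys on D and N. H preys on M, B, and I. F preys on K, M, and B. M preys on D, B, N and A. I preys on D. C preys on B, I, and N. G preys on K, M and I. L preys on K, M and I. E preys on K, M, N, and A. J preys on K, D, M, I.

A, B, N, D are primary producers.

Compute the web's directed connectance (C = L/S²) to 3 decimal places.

The web has S = 14 species and L = 30 feeding links.
C = L / S² = 30 / 196 = 0.1531 ≈ 0.153.

C = 0.153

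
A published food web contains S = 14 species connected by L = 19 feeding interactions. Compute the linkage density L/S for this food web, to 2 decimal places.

L/S = 1.36

There are L = 19 links among S = 14 species.
L/S = 19/14 = 1.3571 ≈ 1.36.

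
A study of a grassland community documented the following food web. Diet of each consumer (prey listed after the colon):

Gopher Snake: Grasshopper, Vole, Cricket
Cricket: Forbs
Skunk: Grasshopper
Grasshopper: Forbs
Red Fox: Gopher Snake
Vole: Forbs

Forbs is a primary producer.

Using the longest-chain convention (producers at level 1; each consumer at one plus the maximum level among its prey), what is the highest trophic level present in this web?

Producers (level 1): Forbs.
Forbs → Grasshopper → Gopher Snake → Red Fox gives Red Fox level 4.
No species has a prey at level 4, so no species reaches level 5.

4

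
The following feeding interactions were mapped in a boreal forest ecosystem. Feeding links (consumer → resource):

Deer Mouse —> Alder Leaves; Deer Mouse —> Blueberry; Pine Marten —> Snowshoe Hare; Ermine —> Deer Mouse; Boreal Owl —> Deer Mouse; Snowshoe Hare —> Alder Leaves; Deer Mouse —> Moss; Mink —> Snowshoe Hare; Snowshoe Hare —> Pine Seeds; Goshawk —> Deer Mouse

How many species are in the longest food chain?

3 species

One longest chain: Moss → Deer Mouse → Goshawk.
It has 3 species and 2 links.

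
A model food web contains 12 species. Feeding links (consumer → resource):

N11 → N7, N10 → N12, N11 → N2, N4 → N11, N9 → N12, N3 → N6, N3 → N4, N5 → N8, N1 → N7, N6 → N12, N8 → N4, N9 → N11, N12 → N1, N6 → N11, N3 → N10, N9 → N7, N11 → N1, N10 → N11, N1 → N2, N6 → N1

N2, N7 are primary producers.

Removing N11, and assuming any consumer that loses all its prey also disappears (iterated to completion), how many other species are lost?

3

Remove N11.
Round 1: N4 (all prey gone) → extinct.
Round 2: N8 (all prey gone) → extinct.
Round 3: N5 (all prey gone) → extinct.
No further losses. Total secondary extinctions: 3.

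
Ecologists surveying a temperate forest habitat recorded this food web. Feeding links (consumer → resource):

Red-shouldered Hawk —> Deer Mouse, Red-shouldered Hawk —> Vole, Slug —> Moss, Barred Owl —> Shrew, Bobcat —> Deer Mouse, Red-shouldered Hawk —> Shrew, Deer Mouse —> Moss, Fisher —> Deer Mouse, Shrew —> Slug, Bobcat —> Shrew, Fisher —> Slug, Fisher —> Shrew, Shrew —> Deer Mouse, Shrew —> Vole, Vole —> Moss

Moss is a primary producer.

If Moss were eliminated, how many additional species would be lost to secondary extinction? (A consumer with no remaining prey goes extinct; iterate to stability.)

8

Remove Moss.
Round 1: Deer Mouse (all prey gone), Vole (all prey gone), Slug (all prey gone) → extinct.
Round 2: Shrew (all prey gone) → extinct.
Round 3: Red-shouldered Hawk (all prey gone), Fisher (all prey gone), Bobcat (all prey gone), Barred Owl (all prey gone) → extinct.
No further losses. Total secondary extinctions: 8.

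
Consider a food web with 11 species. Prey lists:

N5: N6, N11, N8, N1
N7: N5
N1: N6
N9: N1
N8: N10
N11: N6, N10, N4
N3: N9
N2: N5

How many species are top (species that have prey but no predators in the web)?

3

Top species (has prey, but nothing eats it): N2, N3, N7.
Count: 3.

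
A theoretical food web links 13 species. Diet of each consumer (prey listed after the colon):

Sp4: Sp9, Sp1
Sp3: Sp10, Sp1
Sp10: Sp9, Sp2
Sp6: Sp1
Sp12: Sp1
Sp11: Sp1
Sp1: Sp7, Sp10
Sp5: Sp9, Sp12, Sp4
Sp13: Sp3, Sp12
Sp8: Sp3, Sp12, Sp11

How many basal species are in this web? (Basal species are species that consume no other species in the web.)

Basal species (no prey listed): Sp9, Sp2, Sp7.
Count: 3.

3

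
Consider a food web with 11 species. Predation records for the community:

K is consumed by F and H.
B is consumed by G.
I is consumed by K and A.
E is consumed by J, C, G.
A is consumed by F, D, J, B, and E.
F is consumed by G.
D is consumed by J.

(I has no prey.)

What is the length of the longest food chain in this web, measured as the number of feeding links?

One longest chain: I → A → E → J.
It has 4 species and 3 links.

3 links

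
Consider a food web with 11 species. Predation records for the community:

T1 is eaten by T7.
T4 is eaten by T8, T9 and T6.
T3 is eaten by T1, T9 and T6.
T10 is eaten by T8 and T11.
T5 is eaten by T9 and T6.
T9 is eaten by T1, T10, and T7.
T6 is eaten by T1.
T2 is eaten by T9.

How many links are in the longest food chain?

One longest chain: T4 → T6 → T1 → T7.
It has 4 species and 3 links.

3 links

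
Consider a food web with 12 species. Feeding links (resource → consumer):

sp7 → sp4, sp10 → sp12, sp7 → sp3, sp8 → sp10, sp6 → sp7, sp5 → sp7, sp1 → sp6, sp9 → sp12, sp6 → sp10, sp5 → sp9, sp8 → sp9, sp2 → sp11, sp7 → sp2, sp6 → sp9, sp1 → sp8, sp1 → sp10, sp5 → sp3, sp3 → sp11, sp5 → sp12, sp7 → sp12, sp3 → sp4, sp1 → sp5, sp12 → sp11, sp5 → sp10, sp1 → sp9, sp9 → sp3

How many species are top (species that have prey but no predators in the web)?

Top species (has prey, but nothing eats it): sp4, sp11.
Count: 2.

2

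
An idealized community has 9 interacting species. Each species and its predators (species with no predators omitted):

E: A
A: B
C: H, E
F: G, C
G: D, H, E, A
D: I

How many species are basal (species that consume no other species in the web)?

Basal species (no prey listed): F.
Count: 1.

1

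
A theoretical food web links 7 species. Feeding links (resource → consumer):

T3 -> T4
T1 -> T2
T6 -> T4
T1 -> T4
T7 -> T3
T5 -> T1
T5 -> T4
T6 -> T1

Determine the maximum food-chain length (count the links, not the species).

2 links

One longest chain: T6 → T1 → T2.
It has 3 species and 2 links.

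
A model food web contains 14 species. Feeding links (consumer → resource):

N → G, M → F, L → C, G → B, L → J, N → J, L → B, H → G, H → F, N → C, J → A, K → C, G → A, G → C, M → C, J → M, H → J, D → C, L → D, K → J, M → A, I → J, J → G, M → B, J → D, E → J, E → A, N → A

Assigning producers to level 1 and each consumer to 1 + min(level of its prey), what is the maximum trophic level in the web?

Producers (level 1): F, C, B, A.
Following each consumer down to its lowest-level prey: A → J → I (levels 1 through 3).
All prey of I (J 2) are at level 2 or above, so I is at level 1 + 2 = 3.
Every consumer has at least one prey at level 2 or below, so none exceeds level 3.

3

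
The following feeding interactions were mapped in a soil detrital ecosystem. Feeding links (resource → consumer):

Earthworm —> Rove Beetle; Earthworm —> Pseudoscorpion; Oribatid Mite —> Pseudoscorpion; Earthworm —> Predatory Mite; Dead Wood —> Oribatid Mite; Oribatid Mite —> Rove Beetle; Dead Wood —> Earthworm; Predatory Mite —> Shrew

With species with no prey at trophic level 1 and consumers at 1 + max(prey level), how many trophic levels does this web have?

4

Basal resources (level 1): Dead Wood.
Dead Wood → Earthworm → Predatory Mite → Shrew gives Shrew level 4.
No species has a prey at level 4, so no species reaches level 5.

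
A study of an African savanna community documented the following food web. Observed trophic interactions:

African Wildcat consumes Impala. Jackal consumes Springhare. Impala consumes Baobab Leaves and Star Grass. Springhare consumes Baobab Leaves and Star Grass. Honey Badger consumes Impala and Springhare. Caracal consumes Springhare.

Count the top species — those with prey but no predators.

Top species (has prey, but nothing eats it): African Wildcat, Caracal, Honey Badger, Jackal.
Count: 4.

4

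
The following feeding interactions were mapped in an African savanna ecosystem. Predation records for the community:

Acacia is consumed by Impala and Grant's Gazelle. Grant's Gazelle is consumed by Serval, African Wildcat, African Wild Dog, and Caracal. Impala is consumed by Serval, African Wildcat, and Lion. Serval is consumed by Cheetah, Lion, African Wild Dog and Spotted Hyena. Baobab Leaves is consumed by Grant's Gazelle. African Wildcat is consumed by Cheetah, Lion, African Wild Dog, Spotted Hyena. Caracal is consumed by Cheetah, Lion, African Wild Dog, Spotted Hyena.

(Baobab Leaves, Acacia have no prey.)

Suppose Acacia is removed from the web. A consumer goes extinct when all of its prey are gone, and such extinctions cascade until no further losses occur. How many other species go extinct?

1

Remove Acacia.
Round 1: Impala (all prey gone) → extinct.
No further losses. Total secondary extinctions: 1.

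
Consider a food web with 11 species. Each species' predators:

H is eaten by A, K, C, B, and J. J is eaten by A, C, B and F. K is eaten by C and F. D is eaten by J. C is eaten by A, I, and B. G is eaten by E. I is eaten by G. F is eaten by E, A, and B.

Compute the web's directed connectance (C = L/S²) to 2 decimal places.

C = 0.17

The web has S = 11 species and L = 20 feeding links.
C = L / S² = 20 / 121 = 0.1653 ≈ 0.17.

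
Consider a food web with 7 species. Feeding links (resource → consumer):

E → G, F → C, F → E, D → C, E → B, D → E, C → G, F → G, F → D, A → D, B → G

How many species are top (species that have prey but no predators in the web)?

Top species (has prey, but nothing eats it): G.
Count: 1.

1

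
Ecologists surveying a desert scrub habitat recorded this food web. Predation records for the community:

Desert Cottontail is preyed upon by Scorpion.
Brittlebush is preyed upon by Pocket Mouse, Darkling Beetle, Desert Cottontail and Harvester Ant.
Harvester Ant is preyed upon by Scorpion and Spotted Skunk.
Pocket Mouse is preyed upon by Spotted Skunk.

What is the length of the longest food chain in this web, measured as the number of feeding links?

2 links

One longest chain: Brittlebush → Desert Cottontail → Scorpion.
It has 3 species and 2 links.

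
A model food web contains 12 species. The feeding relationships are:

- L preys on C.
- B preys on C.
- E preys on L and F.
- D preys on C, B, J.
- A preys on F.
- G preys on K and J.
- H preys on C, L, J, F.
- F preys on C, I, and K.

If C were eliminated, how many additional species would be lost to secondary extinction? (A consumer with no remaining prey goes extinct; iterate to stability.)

2

Remove C.
Round 1: L (all prey gone), B (all prey gone) → extinct.
No further losses. Total secondary extinctions: 2.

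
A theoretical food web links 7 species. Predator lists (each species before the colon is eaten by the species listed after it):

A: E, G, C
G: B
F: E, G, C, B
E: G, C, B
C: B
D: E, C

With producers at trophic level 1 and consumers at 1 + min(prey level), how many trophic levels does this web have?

Producers (level 1): F, A, D.
Following each consumer down to its lowest-level prey: F → G (levels 1 through 2).
All prey of G (F 1, A 1, E 2) are at level 1 or above, so G is at level 1 + 1 = 2.
Every consumer has at least one prey at level 1 or below, so none exceeds level 2.

2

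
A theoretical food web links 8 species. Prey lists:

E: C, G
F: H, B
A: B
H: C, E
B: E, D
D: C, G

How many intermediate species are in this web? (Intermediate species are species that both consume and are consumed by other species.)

4

Intermediate species (has both prey and predators): E, D, H, B.
Count: 4.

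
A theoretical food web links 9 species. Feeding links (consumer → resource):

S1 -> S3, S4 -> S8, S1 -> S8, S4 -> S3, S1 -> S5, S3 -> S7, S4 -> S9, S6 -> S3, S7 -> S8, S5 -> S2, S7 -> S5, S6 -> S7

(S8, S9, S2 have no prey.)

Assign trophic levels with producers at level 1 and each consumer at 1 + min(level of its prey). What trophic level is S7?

S8 is a producer → level 1.
S7 eats S8 → level 2.

Trophic level 2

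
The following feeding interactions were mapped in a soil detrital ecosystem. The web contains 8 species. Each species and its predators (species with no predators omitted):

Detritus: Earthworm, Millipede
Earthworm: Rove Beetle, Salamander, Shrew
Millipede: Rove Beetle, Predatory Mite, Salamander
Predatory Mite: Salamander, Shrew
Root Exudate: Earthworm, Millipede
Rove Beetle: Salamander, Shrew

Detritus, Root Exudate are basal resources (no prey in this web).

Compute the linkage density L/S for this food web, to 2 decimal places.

L/S = 1.75

There are L = 14 links among S = 8 species.
L/S = 14/8 = 1.7500 ≈ 1.75.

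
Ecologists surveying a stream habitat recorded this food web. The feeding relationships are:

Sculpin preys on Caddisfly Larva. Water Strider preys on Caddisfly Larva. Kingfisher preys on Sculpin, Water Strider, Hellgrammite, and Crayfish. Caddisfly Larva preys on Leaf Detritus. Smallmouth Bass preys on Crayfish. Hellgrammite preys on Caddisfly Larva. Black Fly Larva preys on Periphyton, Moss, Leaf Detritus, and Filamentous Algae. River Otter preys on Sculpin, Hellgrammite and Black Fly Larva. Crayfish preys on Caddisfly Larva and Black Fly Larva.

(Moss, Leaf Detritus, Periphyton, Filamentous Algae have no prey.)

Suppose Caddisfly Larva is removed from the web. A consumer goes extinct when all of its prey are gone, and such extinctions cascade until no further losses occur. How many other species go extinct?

3

Remove Caddisfly Larva.
Round 1: Water Strider (all prey gone), Sculpin (all prey gone), Hellgrammite (all prey gone) → extinct.
No further losses. Total secondary extinctions: 3.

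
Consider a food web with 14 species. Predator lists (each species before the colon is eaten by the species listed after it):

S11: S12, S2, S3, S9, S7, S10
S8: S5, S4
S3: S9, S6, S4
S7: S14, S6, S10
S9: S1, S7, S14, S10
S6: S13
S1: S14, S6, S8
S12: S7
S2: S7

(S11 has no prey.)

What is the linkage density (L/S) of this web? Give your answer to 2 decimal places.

There are L = 24 links among S = 14 species.
L/S = 24/14 = 1.7143 ≈ 1.71.

L/S = 1.71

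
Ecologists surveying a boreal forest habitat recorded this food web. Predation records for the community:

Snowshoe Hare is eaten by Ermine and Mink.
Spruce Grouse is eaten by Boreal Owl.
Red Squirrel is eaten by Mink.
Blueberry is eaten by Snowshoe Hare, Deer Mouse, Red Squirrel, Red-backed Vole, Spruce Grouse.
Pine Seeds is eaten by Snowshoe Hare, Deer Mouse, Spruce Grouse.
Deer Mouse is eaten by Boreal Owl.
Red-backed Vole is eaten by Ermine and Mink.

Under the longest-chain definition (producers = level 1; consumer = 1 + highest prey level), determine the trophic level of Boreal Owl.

Blueberry is a producer → level 1.
Deer Mouse eats Blueberry (level 1); other prey at levels: Pine Seeds 1 → level 2.
Boreal Owl eats Deer Mouse (level 2); other prey at levels: Spruce Grouse 2 → level 3.

Trophic level 3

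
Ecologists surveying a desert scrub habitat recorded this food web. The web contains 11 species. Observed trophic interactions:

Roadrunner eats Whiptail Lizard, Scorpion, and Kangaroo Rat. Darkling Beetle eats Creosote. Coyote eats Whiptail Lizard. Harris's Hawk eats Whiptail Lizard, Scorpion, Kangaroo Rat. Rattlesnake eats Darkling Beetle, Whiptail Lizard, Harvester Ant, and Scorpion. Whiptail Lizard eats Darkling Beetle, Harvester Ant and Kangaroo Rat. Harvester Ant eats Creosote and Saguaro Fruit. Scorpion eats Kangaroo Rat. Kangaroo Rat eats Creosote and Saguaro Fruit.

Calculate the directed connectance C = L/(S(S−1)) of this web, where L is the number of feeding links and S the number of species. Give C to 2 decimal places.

The web has S = 11 species and L = 20 feeding links.
C = L / (S(S−1)) = 20 / 110 = 0.1818 ≈ 0.18.

C = 0.18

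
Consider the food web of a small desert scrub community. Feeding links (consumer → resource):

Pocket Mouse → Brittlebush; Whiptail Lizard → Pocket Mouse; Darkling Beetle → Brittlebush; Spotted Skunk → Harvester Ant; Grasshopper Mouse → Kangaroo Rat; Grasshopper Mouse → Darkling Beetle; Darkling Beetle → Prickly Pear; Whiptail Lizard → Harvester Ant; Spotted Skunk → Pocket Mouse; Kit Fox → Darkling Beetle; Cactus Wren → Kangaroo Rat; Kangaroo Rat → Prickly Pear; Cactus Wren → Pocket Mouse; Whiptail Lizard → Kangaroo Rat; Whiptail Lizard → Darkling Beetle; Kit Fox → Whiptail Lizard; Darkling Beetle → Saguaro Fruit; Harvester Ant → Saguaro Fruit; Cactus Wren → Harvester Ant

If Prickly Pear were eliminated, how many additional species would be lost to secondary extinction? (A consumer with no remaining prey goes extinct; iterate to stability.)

1

Remove Prickly Pear.
Round 1: Kangaroo Rat (all prey gone) → extinct.
No further losses. Total secondary extinctions: 1.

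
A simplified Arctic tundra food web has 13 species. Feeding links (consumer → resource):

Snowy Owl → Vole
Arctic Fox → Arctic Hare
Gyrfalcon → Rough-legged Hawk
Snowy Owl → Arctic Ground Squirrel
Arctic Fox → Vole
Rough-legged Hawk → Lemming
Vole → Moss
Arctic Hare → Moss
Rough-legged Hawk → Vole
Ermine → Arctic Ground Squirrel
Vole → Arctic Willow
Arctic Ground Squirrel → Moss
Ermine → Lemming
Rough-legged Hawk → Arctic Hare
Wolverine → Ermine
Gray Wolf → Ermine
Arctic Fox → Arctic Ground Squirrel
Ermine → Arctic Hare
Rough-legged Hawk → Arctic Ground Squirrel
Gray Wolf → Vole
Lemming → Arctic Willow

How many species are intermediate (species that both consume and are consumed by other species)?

Intermediate species (has both prey and predators): Vole, Lemming, Arctic Hare, Arctic Ground Squirrel, Rough-legged Hawk, Ermine.
Count: 6.

6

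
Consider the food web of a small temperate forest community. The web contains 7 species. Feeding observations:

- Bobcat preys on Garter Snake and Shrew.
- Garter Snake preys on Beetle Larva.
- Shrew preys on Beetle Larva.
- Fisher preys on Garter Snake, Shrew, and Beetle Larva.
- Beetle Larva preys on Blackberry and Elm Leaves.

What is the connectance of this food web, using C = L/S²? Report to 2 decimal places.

The web has S = 7 species and L = 9 feeding links.
C = L / S² = 9 / 49 = 0.1837 ≈ 0.18.

C = 0.18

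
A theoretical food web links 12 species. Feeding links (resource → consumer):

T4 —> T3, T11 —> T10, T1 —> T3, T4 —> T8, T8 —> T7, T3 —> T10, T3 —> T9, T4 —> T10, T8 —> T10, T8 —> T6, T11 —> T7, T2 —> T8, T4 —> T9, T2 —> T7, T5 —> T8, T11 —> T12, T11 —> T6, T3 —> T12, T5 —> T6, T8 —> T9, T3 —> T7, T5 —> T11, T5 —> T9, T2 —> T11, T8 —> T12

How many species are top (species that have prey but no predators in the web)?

Top species (has prey, but nothing eats it): T10, T6, T12, T7, T9.
Count: 5.

5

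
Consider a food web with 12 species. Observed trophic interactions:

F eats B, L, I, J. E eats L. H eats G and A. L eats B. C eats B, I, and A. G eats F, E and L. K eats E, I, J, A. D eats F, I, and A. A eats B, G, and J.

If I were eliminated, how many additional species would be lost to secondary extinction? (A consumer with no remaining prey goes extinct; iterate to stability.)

0

Remove I.
Every predator of it retains at least one other prey: F still has J, B, L; K still has J, E, A; C still has B, A; D still has F, A.
No consumer loses all prey, so no secondary extinctions occur.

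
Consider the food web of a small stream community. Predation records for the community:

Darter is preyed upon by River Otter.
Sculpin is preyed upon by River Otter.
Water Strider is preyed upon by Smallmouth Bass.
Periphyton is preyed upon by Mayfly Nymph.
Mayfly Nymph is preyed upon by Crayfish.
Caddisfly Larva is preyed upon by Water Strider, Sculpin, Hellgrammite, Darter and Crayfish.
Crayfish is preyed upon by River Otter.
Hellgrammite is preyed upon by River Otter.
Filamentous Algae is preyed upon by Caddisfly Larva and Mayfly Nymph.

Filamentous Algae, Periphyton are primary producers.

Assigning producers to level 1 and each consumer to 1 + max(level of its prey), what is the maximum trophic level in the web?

Producers (level 1): Filamentous Algae, Periphyton.
Filamentous Algae → Mayfly Nymph → Crayfish → River Otter gives River Otter level 4.
No species has a prey at level 4, so no species reaches level 5.

4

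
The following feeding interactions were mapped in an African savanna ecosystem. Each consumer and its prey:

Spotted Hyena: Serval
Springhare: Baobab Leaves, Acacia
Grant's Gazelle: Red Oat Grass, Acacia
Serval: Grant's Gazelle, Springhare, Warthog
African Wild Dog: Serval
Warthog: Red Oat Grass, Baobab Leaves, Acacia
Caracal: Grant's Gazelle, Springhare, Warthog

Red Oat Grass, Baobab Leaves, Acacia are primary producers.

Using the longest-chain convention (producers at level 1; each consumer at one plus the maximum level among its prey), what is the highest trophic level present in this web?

4

Producers (level 1): Red Oat Grass, Baobab Leaves, Acacia.
Red Oat Grass → Grant's Gazelle → Serval → Spotted Hyena gives Spotted Hyena level 4.
No species has a prey at level 4, so no species reaches level 5.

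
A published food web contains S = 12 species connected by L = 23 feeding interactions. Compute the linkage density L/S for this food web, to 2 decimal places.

There are L = 23 links among S = 12 species.
L/S = 23/12 = 1.9167 ≈ 1.92.

L/S = 1.92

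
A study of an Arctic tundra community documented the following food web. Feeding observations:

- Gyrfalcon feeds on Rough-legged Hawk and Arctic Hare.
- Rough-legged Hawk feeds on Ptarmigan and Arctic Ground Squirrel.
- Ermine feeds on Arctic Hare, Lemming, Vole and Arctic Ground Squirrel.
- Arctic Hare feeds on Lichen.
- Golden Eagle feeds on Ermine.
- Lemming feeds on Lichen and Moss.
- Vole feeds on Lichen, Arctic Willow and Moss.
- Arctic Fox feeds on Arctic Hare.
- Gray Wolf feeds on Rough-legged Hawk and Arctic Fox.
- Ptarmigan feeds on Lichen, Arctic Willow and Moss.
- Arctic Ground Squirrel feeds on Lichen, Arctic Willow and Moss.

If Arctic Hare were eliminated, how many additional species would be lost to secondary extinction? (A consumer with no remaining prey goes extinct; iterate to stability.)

1

Remove Arctic Hare.
Round 1: Arctic Fox (all prey gone) → extinct.
No further losses. Total secondary extinctions: 1.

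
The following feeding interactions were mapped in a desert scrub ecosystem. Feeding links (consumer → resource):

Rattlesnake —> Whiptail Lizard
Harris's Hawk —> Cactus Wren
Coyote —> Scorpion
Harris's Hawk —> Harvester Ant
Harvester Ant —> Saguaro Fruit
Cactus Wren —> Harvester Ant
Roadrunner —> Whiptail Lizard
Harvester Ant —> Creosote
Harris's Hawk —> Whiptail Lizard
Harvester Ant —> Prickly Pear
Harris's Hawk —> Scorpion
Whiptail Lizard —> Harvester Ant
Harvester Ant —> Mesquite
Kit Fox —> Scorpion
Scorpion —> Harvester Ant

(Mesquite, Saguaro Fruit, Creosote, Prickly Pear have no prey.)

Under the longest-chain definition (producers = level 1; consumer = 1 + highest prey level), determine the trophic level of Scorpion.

Trophic level 3

Mesquite is a producer → level 1.
Harvester Ant eats Mesquite (level 1); other prey at levels: Saguaro Fruit 1, Creosote 1, Prickly Pear 1 → level 2.
Scorpion eats Harvester Ant → level 3.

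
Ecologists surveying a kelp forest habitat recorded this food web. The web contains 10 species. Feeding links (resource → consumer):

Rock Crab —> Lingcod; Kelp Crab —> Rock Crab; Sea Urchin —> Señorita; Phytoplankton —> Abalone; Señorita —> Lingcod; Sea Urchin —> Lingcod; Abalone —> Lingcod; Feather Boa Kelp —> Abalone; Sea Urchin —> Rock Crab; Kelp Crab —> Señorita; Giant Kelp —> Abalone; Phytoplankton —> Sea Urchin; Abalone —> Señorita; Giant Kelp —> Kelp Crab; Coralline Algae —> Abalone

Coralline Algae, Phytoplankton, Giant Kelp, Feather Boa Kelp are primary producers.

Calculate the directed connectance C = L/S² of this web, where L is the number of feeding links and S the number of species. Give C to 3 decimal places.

The web has S = 10 species and L = 15 feeding links.
C = L / S² = 15 / 100 = 0.1500 ≈ 0.150.

C = 0.150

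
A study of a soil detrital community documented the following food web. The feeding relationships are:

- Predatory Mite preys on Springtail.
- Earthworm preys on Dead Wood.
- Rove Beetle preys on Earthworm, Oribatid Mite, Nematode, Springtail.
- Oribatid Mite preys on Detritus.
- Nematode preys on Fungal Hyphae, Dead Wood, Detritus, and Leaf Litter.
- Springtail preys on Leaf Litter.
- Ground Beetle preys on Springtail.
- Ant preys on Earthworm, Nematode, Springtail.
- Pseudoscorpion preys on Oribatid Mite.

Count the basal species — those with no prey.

Basal species (no prey listed): Leaf Litter, Dead Wood, Detritus, Fungal Hyphae.
Count: 4.

4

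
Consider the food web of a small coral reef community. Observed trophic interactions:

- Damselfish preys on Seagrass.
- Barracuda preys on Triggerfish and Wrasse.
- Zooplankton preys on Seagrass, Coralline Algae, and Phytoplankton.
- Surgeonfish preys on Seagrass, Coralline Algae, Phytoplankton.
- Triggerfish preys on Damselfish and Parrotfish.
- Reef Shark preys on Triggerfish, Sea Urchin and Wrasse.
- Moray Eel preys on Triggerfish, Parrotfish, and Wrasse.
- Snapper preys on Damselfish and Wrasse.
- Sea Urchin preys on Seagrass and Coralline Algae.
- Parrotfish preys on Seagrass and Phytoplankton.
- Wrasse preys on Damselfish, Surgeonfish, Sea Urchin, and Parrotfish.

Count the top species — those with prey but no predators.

Top species (has prey, but nothing eats it): Zooplankton, Barracuda, Snapper, Reef Shark, Moray Eel.
Count: 5.

5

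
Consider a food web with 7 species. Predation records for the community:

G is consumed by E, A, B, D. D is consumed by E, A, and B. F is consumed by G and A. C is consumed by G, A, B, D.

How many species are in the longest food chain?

One longest chain: C → G → D → B.
It has 4 species and 3 links.

4 species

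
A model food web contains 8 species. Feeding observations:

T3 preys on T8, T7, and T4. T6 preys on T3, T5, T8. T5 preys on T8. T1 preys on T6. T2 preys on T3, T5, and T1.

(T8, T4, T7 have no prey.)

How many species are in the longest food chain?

5 species

One longest chain: T8 → T3 → T6 → T1 → T2.
It has 5 species and 4 links.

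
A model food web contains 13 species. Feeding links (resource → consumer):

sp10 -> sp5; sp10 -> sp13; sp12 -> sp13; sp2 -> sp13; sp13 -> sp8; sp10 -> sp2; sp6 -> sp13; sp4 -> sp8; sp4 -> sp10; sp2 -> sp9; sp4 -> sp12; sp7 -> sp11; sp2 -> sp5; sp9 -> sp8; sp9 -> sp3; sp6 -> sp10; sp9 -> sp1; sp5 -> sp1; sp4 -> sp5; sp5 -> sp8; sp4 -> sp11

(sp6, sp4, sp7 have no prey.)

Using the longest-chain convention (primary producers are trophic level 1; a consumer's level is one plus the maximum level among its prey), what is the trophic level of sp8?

sp6 is a producer → level 1.
sp10 eats sp6 (level 1); other prey at levels: sp4 1 → level 2.
sp2 eats sp10 → level 3.
sp9 eats sp2 → level 4.
sp8 eats sp9 (level 4); other prey at levels: sp4 1, sp13 4, sp5 4 → level 5.

Trophic level 5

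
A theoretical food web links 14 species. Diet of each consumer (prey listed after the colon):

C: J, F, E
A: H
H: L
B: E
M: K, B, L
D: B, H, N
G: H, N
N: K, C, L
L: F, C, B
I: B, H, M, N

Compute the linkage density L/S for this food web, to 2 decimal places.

L/S = 1.71

There are L = 24 links among S = 14 species.
L/S = 24/14 = 1.7143 ≈ 1.71.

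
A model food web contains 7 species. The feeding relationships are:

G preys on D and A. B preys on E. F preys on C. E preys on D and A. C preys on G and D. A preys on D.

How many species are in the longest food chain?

5 species

One longest chain: D → A → G → C → F.
It has 5 species and 4 links.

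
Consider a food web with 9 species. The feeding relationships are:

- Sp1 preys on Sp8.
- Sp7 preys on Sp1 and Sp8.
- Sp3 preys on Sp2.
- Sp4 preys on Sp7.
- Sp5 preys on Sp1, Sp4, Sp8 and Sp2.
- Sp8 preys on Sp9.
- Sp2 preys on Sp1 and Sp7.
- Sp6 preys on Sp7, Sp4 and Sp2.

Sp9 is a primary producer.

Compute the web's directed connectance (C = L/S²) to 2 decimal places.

C = 0.19

The web has S = 9 species and L = 15 feeding links.
C = L / S² = 15 / 81 = 0.1852 ≈ 0.19.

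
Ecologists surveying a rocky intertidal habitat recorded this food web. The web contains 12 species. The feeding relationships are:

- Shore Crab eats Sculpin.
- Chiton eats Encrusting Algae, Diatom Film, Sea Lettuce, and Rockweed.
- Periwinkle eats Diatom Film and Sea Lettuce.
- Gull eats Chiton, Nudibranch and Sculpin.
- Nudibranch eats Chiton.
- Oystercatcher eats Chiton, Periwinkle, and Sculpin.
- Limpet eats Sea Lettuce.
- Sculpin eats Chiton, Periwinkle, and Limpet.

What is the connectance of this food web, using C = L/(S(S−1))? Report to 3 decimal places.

C = 0.136

The web has S = 12 species and L = 18 feeding links.
C = L / (S(S−1)) = 18 / 132 = 0.1364 ≈ 0.136.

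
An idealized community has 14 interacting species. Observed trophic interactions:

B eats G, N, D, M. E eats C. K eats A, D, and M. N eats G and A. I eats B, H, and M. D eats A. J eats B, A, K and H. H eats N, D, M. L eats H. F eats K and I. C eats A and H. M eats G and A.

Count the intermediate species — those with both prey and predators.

8

Intermediate species (has both prey and predators): M, D, N, B, K, H, I, C.
Count: 8.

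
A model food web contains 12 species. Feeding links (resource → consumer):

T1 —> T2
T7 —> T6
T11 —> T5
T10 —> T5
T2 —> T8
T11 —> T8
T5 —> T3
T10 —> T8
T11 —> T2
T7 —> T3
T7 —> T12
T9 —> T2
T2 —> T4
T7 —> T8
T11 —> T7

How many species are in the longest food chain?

One longest chain: T11 → T7 → T3.
It has 3 species and 2 links.

3 species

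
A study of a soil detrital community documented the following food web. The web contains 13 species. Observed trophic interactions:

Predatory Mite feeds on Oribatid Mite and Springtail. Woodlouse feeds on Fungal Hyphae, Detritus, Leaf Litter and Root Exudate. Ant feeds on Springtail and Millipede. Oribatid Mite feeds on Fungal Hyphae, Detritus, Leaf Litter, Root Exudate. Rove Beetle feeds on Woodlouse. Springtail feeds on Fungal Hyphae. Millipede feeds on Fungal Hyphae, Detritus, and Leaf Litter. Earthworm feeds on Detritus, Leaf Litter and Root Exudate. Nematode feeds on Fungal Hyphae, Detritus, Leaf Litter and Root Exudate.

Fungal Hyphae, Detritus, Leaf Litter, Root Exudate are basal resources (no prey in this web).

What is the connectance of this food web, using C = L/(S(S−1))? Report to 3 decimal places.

C = 0.154

The web has S = 13 species and L = 24 feeding links.
C = L / (S(S−1)) = 24 / 156 = 0.1538 ≈ 0.154.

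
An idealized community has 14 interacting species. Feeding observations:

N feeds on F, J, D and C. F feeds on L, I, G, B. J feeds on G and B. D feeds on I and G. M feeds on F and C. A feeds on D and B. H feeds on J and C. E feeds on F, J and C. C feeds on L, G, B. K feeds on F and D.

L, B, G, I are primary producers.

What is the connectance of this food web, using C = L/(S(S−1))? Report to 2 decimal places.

C = 0.14

The web has S = 14 species and L = 26 feeding links.
C = L / (S(S−1)) = 26 / 182 = 0.1429 ≈ 0.14.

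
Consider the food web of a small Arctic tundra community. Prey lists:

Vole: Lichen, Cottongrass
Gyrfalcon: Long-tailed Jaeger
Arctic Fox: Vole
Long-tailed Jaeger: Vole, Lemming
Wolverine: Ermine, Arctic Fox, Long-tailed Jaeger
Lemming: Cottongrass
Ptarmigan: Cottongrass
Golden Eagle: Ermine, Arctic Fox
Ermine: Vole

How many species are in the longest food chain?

One longest chain: Lichen → Vole → Ermine → Golden Eagle.
It has 4 species and 3 links.

4 species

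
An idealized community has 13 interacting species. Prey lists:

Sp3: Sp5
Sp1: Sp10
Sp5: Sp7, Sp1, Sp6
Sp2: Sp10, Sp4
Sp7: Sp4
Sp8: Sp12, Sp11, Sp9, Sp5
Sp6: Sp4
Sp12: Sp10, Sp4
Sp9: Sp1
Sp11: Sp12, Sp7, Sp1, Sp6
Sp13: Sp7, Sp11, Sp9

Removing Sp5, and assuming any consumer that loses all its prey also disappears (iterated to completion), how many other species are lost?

1

Remove Sp5.
Round 1: Sp3 (all prey gone) → extinct.
No further losses. Total secondary extinctions: 1.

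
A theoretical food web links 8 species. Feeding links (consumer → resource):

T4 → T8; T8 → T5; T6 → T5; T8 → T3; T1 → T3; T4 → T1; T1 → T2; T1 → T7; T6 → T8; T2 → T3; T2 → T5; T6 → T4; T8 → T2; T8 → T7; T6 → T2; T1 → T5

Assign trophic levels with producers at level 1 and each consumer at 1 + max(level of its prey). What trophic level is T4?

Trophic level 4

T3 is a producer → level 1.
T2 eats T3 (level 1); other prey at levels: T5 1 → level 2.
T8 eats T2 (level 2); other prey at levels: T7 1, T3 1, T5 1 → level 3.
T4 eats T8 (level 3); other prey at levels: T1 3 → level 4.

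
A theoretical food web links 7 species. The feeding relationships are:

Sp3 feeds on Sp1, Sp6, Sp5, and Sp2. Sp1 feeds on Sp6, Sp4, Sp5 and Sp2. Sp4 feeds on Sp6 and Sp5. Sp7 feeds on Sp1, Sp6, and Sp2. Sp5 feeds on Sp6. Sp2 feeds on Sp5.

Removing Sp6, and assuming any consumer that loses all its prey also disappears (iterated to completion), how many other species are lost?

6

Remove Sp6.
Round 1: Sp5 (all prey gone) → extinct.
Round 2: Sp4 (all prey gone), Sp2 (all prey gone) → extinct.
Round 3: Sp1 (all prey gone) → extinct.
Round 4: Sp3 (all prey gone), Sp7 (all prey gone) → extinct.
No further losses. Total secondary extinctions: 6.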